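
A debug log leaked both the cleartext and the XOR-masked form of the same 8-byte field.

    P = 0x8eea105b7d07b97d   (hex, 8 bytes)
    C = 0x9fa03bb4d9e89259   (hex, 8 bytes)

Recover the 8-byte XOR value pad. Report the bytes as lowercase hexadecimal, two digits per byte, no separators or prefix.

Since C = P ⊕ pad, XORing both sides with P gives pad = P ⊕ C.
142 ⊕ 159 =  17
234 ⊕ 160 =  74
 16 ⊕  59 =  43
 91 ⊕ 180 = 239
125 ⊕ 217 = 164
  7 ⊕ 232 = 239
185 ⊕ 146 =  43
125 ⊕  89 =  36

114a2befa4ef2b24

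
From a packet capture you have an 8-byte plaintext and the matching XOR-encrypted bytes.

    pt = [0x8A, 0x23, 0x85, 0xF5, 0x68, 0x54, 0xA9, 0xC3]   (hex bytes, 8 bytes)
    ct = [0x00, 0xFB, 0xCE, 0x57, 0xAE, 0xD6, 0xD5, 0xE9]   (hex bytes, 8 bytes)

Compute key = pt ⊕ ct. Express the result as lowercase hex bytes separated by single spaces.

8a d8 4b a2 c6 82 7c 2a

Since ct = pt ⊕ key, XORing both sides with pt gives key = pt ⊕ ct.
8a ^ 00 = 8a
23 ^ fb = d8
85 ^ ce = 4b
f5 ^ 57 = a2
68 ^ ae = c6
54 ^ d6 = 82
a9 ^ d5 = 7c
c3 ^ e9 = 2a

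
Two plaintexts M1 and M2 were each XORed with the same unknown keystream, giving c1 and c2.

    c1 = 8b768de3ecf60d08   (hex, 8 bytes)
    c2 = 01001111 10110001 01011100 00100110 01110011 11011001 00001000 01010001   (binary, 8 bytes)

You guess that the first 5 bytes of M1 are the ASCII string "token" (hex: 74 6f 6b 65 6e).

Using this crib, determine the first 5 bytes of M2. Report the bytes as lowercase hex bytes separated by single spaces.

b0 a8 ba a0 f1

First, c1 ⊕ c2 = (M1 ⊕ K) ⊕ (M2 ⊕ K) = M1 ⊕ M2, so the key drops out. Then M2 = (M1 ⊕ M2) ⊕ M1 over the first 5 bytes.
byte 0: (8b ⊕ 4f) ⊕ 74 = c4 ⊕ 74 = b0
byte 1: (76 ⊕ b1) ⊕ 6f = c7 ⊕ 6f = a8
byte 2: (8d ⊕ 5c) ⊕ 6b = d1 ⊕ 6b = ba
byte 3: (e3 ⊕ 26) ⊕ 65 = c5 ⊕ 65 = a0
byte 4: (ec ⊕ 73) ⊕ 6e = 9f ⊕ 6e = f1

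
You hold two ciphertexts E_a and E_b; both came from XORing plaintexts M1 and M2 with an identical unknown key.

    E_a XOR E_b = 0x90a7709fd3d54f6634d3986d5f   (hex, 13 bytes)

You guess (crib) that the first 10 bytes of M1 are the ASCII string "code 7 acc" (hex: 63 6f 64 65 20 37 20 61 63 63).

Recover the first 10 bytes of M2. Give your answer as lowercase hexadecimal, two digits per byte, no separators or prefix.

Since E_a ⊕ E_b = M1 ⊕ M2, XORing with the guessed M1 bytes yields the corresponding M2 bytes: M2 = (E_a ⊕ E_b) ⊕ M1.
10010000 XOR 01100011 = 11110011
10100111 XOR 01101111 = 11001000
01110000 XOR 01100100 = 00010100
10011111 XOR 01100101 = 11111010
11010011 XOR 00100000 = 11110011
11010101 XOR 00110111 = 11100010
01001111 XOR 00100000 = 01101111
01100110 XOR 01100001 = 00000111
00110100 XOR 01100011 = 01010111
11010011 XOR 01100011 = 10110000

f3c814faf3e26f0757b0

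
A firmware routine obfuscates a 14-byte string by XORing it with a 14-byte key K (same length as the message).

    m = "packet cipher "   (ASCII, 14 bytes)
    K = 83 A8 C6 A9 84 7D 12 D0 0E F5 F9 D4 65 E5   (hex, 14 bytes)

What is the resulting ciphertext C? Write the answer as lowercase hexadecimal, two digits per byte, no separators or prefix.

f3c9a5c2e10932b3678591b117c5

XOR is its own inverse, so applying the key byte-wise gives the result directly.
70 xor 83 = f3
61 xor a8 = c9
63 xor c6 = a5
6b xor a9 = c2
65 xor 84 = e1
74 xor 7d = 09
20 xor 12 = 32
63 xor d0 = b3
69 xor 0e = 67
70 xor f5 = 85
68 xor f9 = 91
65 xor d4 = b1
72 xor 65 = 17
20 xor e5 = c5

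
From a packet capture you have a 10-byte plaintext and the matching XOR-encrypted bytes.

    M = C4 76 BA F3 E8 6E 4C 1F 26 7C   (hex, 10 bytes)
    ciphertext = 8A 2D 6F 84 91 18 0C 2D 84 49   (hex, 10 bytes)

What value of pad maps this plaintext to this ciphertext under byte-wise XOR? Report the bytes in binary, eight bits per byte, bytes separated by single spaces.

01001110 01011011 11010101 01110111 01111001 01110110 01000000 00110010 10100010 00110101

Since ciphertext = M ⊕ pad, XORing both sides with M gives pad = M ⊕ ciphertext.
byte 0: 196 XOR 138 =  78
byte 1: 118 XOR  45 =  91
byte 2: 186 XOR 111 = 213
byte 3: 243 XOR 132 = 119
byte 4: 232 XOR 145 = 121
byte 5: 110 XOR  24 = 118
byte 6:  76 XOR  12 =  64
byte 7:  31 XOR  45 =  50
byte 8:  38 XOR 132 = 162
byte 9: 124 XOR  73 =  53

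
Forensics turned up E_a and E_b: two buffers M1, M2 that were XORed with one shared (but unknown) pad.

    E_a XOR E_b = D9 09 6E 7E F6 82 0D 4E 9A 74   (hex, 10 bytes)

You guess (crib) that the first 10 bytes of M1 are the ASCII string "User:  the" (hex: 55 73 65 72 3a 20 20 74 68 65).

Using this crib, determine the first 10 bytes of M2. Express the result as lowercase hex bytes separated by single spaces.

8c 7a 0b 0c cc a2 2d 3a f2 11

Since E_a ⊕ E_b = M1 ⊕ M2, XORing with the guessed M1 bytes yields the corresponding M2 bytes: M2 = (E_a ⊕ E_b) ⊕ M1.
byte 0: 11011001 ⊕ 01010101 = 10001100
byte 1: 00001001 ⊕ 01110011 = 01111010
byte 2: 01101110 ⊕ 01100101 = 00001011
byte 3: 01111110 ⊕ 01110010 = 00001100
byte 4: 11110110 ⊕ 00111010 = 11001100
byte 5: 10000010 ⊕ 00100000 = 10100010
byte 6: 00001101 ⊕ 00100000 = 00101101
byte 7: 01001110 ⊕ 01110100 = 00111010
byte 8: 10011010 ⊕ 01101000 = 11110010
byte 9: 01110100 ⊕ 01100101 = 00010001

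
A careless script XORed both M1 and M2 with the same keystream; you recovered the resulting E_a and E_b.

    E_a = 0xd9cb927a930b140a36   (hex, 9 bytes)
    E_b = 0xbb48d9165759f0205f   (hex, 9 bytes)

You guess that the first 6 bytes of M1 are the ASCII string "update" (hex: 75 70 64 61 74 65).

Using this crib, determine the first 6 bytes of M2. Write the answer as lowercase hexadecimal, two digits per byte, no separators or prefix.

17f32f0db037

First, E_a ⊕ E_b = (M1 ⊕ K) ⊕ (M2 ⊕ K) = M1 ⊕ M2, so the key drops out. Then M2 = (M1 ⊕ M2) ⊕ M1 over the first 6 bytes.
byte 0: (d9 xor bb) xor 75 = 62 xor 75 = 17
byte 1: (cb xor 48) xor 70 = 83 xor 70 = f3
byte 2: (92 xor d9) xor 64 = 4b xor 64 = 2f
byte 3: (7a xor 16) xor 61 = 6c xor 61 = 0d
byte 4: (93 xor 57) xor 74 = c4 xor 74 = b0
byte 5: (0b xor 59) xor 65 = 52 xor 65 = 37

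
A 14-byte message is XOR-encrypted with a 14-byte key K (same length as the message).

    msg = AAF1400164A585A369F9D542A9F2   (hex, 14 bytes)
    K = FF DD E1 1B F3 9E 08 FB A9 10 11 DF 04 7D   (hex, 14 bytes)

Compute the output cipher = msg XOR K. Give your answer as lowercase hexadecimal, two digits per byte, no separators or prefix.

aa ^ ff = 55
f1 ^ dd = 2c
40 ^ e1 = a1
01 ^ 1b = 1a
64 ^ f3 = 97
a5 ^ 9e = 3b
85 ^ 08 = 8d
a3 ^ fb = 58
69 ^ a9 = c0
f9 ^ 10 = e9
d5 ^ 11 = c4
42 ^ df = 9d
a9 ^ 04 = ad
f2 ^ 7d = 8f

552ca11a973b8d58c0e9c49dad8f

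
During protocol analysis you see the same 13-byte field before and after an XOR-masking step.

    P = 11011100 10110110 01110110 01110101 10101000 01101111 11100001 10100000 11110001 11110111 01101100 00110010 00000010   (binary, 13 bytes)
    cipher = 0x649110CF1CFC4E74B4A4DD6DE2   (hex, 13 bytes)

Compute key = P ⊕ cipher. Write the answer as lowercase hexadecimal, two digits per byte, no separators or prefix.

b82766bab493afd44553b15fe0

Since cipher = P ⊕ key, XORing both sides with P gives key = P ⊕ cipher.
220 xor 100 = 184
182 xor 145 =  39
118 xor  16 = 102
117 xor 207 = 186
168 xor  28 = 180
111 xor 252 = 147
225 xor  78 = 175
160 xor 116 = 212
241 xor 180 =  69
247 xor 164 =  83
108 xor 221 = 177
 50 xor 109 =  95
  2 xor 226 = 224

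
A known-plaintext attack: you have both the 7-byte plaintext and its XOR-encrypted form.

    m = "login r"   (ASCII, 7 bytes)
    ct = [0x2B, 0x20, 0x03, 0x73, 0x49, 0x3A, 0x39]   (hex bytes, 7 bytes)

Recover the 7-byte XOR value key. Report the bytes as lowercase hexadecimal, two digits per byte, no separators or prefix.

Since ct = m ⊕ key, XORing both sides with m gives key = m ⊕ ct.
6c ^ 2b = 47
6f ^ 20 = 4f
67 ^ 03 = 64
69 ^ 73 = 1a
6e ^ 49 = 27
20 ^ 3a = 1a
72 ^ 39 = 4b

474f641a271a4b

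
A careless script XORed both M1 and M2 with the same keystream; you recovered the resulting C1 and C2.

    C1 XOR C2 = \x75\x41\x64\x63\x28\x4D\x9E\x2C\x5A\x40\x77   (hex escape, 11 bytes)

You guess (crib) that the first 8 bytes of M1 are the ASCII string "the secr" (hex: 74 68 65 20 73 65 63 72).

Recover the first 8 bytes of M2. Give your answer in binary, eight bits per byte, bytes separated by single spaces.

00000001 00101001 00000001 01000011 01011011 00101000 11111101 01011110

Since C1 ⊕ C2 = M1 ⊕ M2, XORing with the guessed M1 bytes yields the corresponding M2 bytes: M2 = (C1 ⊕ C2) ⊕ M1.
75 ⊕ 74 = 01
41 ⊕ 68 = 29
64 ⊕ 65 = 01
63 ⊕ 20 = 43
28 ⊕ 73 = 5b
4d ⊕ 65 = 28
9e ⊕ 63 = fd
2c ⊕ 72 = 5e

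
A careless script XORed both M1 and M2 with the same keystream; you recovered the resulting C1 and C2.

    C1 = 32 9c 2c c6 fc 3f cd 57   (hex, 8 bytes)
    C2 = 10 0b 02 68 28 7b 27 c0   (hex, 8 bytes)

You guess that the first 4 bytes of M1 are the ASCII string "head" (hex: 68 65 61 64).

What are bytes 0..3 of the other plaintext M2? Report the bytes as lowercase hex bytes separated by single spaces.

4a f2 4f ca

First, C1 ⊕ C2 = (M1 ⊕ K) ⊕ (M2 ⊕ K) = M1 ⊕ M2, so the key drops out. Then M2 = (M1 ⊕ M2) ⊕ M1 over the first 4 bytes.
byte 0: (32 ⊕ 10) ⊕ 68 = 22 ⊕ 68 = 4a
byte 1: (9c ⊕ 0b) ⊕ 65 = 97 ⊕ 65 = f2
byte 2: (2c ⊕ 02) ⊕ 61 = 2e ⊕ 61 = 4f
byte 3: (c6 ⊕ 68) ⊕ 64 = ae ⊕ 64 = ca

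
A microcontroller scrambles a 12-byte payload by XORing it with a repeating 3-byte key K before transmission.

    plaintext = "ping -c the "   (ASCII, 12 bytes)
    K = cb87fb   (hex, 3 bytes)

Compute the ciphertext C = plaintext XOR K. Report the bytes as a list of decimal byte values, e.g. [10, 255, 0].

The 3-byte key repeats, so the effective keystream is cb 87 fb cb 87 fb cb 87 fb cb 87 fb.
byte 0: 70 ⊕ cb = bb
byte 1: 69 ⊕ 87 = ee
byte 2: 6e ⊕ fb = 95
byte 3: 67 ⊕ cb = ac
byte 4: 20 ⊕ 87 = a7
byte 5: 2d ⊕ fb = d6
byte 6: 63 ⊕ cb = a8
byte 7: 20 ⊕ 87 = a7
byte 8: 74 ⊕ fb = 8f
byte 9: 68 ⊕ cb = a3
byte 10: 65 ⊕ 87 = e2
byte 11: 20 ⊕ fb = db

[187, 238, 149, 172, 167, 214, 168, 167, 143, 163, 226, 219]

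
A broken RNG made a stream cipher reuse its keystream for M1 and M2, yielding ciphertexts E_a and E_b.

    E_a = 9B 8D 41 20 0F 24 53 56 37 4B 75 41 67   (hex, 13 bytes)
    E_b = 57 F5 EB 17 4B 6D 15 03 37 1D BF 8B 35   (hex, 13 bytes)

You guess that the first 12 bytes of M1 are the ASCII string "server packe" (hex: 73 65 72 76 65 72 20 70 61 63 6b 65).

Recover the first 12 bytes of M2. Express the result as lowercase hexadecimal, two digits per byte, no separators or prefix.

First, E_a ⊕ E_b = (M1 ⊕ K) ⊕ (M2 ⊕ K) = M1 ⊕ M2, so the key drops out. Then M2 = (M1 ⊕ M2) ⊕ M1 over the first 12 bytes.
byte 0: (9b ⊕ 57) ⊕ 73 = cc ⊕ 73 = bf
byte 1: (8d ⊕ f5) ⊕ 65 = 78 ⊕ 65 = 1d
byte 2: (41 ⊕ eb) ⊕ 72 = aa ⊕ 72 = d8
byte 3: (20 ⊕ 17) ⊕ 76 = 37 ⊕ 76 = 41
byte 4: (0f ⊕ 4b) ⊕ 65 = 44 ⊕ 65 = 21
byte 5: (24 ⊕ 6d) ⊕ 72 = 49 ⊕ 72 = 3b
byte 6: (53 ⊕ 15) ⊕ 20 = 46 ⊕ 20 = 66
byte 7: (56 ⊕ 03) ⊕ 70 = 55 ⊕ 70 = 25
byte 8: (37 ⊕ 37) ⊕ 61 = 00 ⊕ 61 = 61
byte 9: (4b ⊕ 1d) ⊕ 63 = 56 ⊕ 63 = 35
byte 10: (75 ⊕ bf) ⊕ 6b = ca ⊕ 6b = a1
byte 11: (41 ⊕ 8b) ⊕ 65 = ca ⊕ 65 = af

bf1dd841213b66256135a1af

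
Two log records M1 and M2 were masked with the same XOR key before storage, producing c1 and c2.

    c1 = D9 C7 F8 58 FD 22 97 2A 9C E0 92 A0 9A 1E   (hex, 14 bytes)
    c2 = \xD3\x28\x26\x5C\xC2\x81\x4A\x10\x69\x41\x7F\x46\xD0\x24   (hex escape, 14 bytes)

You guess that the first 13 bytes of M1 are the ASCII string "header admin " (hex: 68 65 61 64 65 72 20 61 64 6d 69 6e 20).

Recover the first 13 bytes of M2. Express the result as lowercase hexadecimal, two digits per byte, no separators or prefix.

628abf605ad1fd5b91cc84886a

First, c1 ⊕ c2 = (M1 ⊕ K) ⊕ (M2 ⊕ K) = M1 ⊕ M2, so the key drops out. Then M2 = (M1 ⊕ M2) ⊕ M1 over the first 13 bytes.
byte 0: (d9 xor d3) xor 68 = 0a xor 68 = 62
byte 1: (c7 xor 28) xor 65 = ef xor 65 = 8a
byte 2: (f8 xor 26) xor 61 = de xor 61 = bf
byte 3: (58 xor 5c) xor 64 = 04 xor 64 = 60
byte 4: (fd xor c2) xor 65 = 3f xor 65 = 5a
byte 5: (22 xor 81) xor 72 = a3 xor 72 = d1
byte 6: (97 xor 4a) xor 20 = dd xor 20 = fd
byte 7: (2a xor 10) xor 61 = 3a xor 61 = 5b
byte 8: (9c xor 69) xor 64 = f5 xor 64 = 91
byte 9: (e0 xor 41) xor 6d = a1 xor 6d = cc
byte 10: (92 xor 7f) xor 69 = ed xor 69 = 84
byte 11: (a0 xor 46) xor 6e = e6 xor 6e = 88
byte 12: (9a xor d0) xor 20 = 4a xor 20 = 6a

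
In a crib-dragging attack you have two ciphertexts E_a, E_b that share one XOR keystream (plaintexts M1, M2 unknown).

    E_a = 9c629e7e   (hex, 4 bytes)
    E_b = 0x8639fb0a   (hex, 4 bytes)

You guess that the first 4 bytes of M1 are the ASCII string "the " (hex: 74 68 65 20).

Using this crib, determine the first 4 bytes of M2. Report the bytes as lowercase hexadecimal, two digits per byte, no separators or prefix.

6e330054

First, E_a ⊕ E_b = (M1 ⊕ K) ⊕ (M2 ⊕ K) = M1 ⊕ M2, so the key drops out. Then M2 = (M1 ⊕ M2) ⊕ M1 over the first 4 bytes.
byte 0: (9c xor 86) xor 74 = 1a xor 74 = 6e
byte 1: (62 xor 39) xor 68 = 5b xor 68 = 33
byte 2: (9e xor fb) xor 65 = 65 xor 65 = 00
byte 3: (7e xor 0a) xor 20 = 74 xor 20 = 54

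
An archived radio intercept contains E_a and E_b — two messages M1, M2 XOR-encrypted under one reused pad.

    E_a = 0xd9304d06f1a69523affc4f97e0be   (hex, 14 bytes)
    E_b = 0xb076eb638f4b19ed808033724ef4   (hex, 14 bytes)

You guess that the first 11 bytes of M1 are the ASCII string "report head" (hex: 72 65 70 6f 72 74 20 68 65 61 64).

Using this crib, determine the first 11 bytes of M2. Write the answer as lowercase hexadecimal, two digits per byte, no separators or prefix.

First, E_a ⊕ E_b = (M1 ⊕ K) ⊕ (M2 ⊕ K) = M1 ⊕ M2, so the key drops out. Then M2 = (M1 ⊕ M2) ⊕ M1 over the first 11 bytes.
byte 0: (d9 ^ b0) ^ 72 = 69 ^ 72 = 1b
byte 1: (30 ^ 76) ^ 65 = 46 ^ 65 = 23
byte 2: (4d ^ eb) ^ 70 = a6 ^ 70 = d6
byte 3: (06 ^ 63) ^ 6f = 65 ^ 6f = 0a
byte 4: (f1 ^ 8f) ^ 72 = 7e ^ 72 = 0c
byte 5: (a6 ^ 4b) ^ 74 = ed ^ 74 = 99
byte 6: (95 ^ 19) ^ 20 = 8c ^ 20 = ac
byte 7: (23 ^ ed) ^ 68 = ce ^ 68 = a6
byte 8: (af ^ 80) ^ 65 = 2f ^ 65 = 4a
byte 9: (fc ^ 80) ^ 61 = 7c ^ 61 = 1d
byte 10: (4f ^ 33) ^ 64 = 7c ^ 64 = 18

1b23d60a0c99aca64a1d18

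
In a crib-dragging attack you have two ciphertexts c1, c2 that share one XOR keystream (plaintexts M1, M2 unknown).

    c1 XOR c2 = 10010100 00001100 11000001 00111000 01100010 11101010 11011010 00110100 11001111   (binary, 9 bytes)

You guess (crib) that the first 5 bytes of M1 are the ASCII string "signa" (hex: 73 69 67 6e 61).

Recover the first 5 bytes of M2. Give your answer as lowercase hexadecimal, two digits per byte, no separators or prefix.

Since c1 ⊕ c2 = M1 ⊕ M2, XORing with the guessed M1 bytes yields the corresponding M2 bytes: M2 = (c1 ⊕ c2) ⊕ M1.
10010100 ^ 01110011 = 11100111
00001100 ^ 01101001 = 01100101
11000001 ^ 01100111 = 10100110
00111000 ^ 01101110 = 01010110
01100010 ^ 01100001 = 00000011

e765a65603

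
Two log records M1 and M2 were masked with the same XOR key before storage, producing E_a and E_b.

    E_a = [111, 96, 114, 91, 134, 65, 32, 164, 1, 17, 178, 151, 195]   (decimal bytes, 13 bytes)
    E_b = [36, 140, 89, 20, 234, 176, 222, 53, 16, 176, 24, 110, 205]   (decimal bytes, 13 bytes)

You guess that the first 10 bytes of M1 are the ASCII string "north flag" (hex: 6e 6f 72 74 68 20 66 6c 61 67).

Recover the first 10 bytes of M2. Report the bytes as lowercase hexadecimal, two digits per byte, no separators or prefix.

First, E_a ⊕ E_b = (M1 ⊕ K) ⊕ (M2 ⊕ K) = M1 ⊕ M2, so the key drops out. Then M2 = (M1 ⊕ M2) ⊕ M1 over the first 10 bytes.
byte 0: (6f XOR 24) XOR 6e = 4b XOR 6e = 25
byte 1: (60 XOR 8c) XOR 6f = ec XOR 6f = 83
byte 2: (72 XOR 59) XOR 72 = 2b XOR 72 = 59
byte 3: (5b XOR 14) XOR 74 = 4f XOR 74 = 3b
byte 4: (86 XOR ea) XOR 68 = 6c XOR 68 = 04
byte 5: (41 XOR b0) XOR 20 = f1 XOR 20 = d1
byte 6: (20 XOR de) XOR 66 = fe XOR 66 = 98
byte 7: (a4 XOR 35) XOR 6c = 91 XOR 6c = fd
byte 8: (01 XOR 10) XOR 61 = 11 XOR 61 = 70
byte 9: (11 XOR b0) XOR 67 = a1 XOR 67 = c6

2583593b04d198fd70c6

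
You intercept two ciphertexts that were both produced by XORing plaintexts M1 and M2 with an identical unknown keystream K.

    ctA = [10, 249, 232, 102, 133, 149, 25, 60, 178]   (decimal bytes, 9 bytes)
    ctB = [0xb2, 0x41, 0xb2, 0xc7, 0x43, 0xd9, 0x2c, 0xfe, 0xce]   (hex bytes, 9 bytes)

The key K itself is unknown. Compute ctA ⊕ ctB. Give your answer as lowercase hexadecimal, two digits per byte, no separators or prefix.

b8b85aa1c64c35c27c

ctA ⊕ ctB = (M1 ⊕ K) ⊕ (M2 ⊕ K) = M1 ⊕ M2 — the shared key cancels under XOR.
0a ⊕ b2 = b8
f9 ⊕ 41 = b8
e8 ⊕ b2 = 5a
66 ⊕ c7 = a1
85 ⊕ 43 = c6
95 ⊕ d9 = 4c
19 ⊕ 2c = 35
3c ⊕ fe = c2
b2 ⊕ ce = 7c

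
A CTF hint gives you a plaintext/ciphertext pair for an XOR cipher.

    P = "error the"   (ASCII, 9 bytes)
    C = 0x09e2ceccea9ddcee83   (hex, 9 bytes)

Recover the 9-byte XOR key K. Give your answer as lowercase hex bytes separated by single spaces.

6c 90 bc a3 98 bd a8 86 e6

Since C = P ⊕ K, XORing both sides with P gives K = P ⊕ C.
01100101 xor 00001001 = 01101100
01110010 xor 11100010 = 10010000
01110010 xor 11001110 = 10111100
01101111 xor 11001100 = 10100011
01110010 xor 11101010 = 10011000
00100000 xor 10011101 = 10111101
01110100 xor 11011100 = 10101000
01101000 xor 11101110 = 10000110
01100101 xor 10000011 = 11100110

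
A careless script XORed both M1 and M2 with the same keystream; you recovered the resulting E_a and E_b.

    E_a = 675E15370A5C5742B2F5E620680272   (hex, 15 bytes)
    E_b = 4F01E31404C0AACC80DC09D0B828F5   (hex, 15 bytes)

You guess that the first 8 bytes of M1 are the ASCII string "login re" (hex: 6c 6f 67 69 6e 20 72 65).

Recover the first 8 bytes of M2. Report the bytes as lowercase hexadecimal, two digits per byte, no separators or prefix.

4430914a60bc8feb

First, E_a ⊕ E_b = (M1 ⊕ K) ⊕ (M2 ⊕ K) = M1 ⊕ M2, so the key drops out. Then M2 = (M1 ⊕ M2) ⊕ M1 over the first 8 bytes.
byte 0: (67 XOR 4f) XOR 6c = 28 XOR 6c = 44
byte 1: (5e XOR 01) XOR 6f = 5f XOR 6f = 30
byte 2: (15 XOR e3) XOR 67 = f6 XOR 67 = 91
byte 3: (37 XOR 14) XOR 69 = 23 XOR 69 = 4a
byte 4: (0a XOR 04) XOR 6e = 0e XOR 6e = 60
byte 5: (5c XOR c0) XOR 20 = 9c XOR 20 = bc
byte 6: (57 XOR aa) XOR 72 = fd XOR 72 = 8f
byte 7: (42 XOR cc) XOR 65 = 8e XOR 65 = eb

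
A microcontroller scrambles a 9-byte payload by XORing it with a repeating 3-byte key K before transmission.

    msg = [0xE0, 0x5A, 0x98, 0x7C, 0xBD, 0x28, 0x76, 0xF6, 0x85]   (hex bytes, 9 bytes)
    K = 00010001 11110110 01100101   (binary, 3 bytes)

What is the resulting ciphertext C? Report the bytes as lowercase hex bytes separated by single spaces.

f1 ac fd 6d 4b 4d 67 00 e0

The 3-byte key repeats, so the effective keystream is 11 f6 65 11 f6 65 11 f6 65.
byte 0: 11100000 ^ 00010001 = 11110001
byte 1: 01011010 ^ 11110110 = 10101100
byte 2: 10011000 ^ 01100101 = 11111101
byte 3: 01111100 ^ 00010001 = 01101101
byte 4: 10111101 ^ 11110110 = 01001011
byte 5: 00101000 ^ 01100101 = 01001101
byte 6: 01110110 ^ 00010001 = 01100111
byte 7: 11110110 ^ 11110110 = 00000000
byte 8: 10000101 ^ 01100101 = 11100000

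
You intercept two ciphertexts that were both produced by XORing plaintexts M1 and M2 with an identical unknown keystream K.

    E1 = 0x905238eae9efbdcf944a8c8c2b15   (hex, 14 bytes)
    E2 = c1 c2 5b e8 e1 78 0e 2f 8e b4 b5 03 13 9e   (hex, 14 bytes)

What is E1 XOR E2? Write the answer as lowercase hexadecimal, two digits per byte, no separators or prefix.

519063020897b3e01afe398f388b

E1 ⊕ E2 = (M1 ⊕ K) ⊕ (M2 ⊕ K) = M1 ⊕ M2 — the shared key cancels under XOR.
byte 0: 90 xor c1 = 51
byte 1: 52 xor c2 = 90
byte 2: 38 xor 5b = 63
byte 3: ea xor e8 = 02
byte 4: e9 xor e1 = 08
byte 5: ef xor 78 = 97
byte 6: bd xor 0e = b3
byte 7: cf xor 2f = e0
byte 8: 94 xor 8e = 1a
byte 9: 4a xor b4 = fe
byte 10: 8c xor b5 = 39
byte 11: 8c xor 03 = 8f
byte 12: 2b xor 13 = 38
byte 13: 15 xor 9e = 8b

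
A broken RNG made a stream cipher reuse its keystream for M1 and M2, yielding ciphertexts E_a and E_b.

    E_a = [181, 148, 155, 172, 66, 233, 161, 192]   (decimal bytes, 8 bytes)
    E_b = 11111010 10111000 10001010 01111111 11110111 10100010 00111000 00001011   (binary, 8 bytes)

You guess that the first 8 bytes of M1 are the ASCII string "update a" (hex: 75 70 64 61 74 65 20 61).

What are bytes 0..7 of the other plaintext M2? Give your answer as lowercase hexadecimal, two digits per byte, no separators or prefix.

First, E_a ⊕ E_b = (M1 ⊕ K) ⊕ (M2 ⊕ K) = M1 ⊕ M2, so the key drops out. Then M2 = (M1 ⊕ M2) ⊕ M1 over the first 8 bytes.
byte 0: (b5 XOR fa) XOR 75 = 4f XOR 75 = 3a
byte 1: (94 XOR b8) XOR 70 = 2c XOR 70 = 5c
byte 2: (9b XOR 8a) XOR 64 = 11 XOR 64 = 75
byte 3: (ac XOR 7f) XOR 61 = d3 XOR 61 = b2
byte 4: (42 XOR f7) XOR 74 = b5 XOR 74 = c1
byte 5: (e9 XOR a2) XOR 65 = 4b XOR 65 = 2e
byte 6: (a1 XOR 38) XOR 20 = 99 XOR 20 = b9
byte 7: (c0 XOR 0b) XOR 61 = cb XOR 61 = aa

3a5c75b2c12eb9aa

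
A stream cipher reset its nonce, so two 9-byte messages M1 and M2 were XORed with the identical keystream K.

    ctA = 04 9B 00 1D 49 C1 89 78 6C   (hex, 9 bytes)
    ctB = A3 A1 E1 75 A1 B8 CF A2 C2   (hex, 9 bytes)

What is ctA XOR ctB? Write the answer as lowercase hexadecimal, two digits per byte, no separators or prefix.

a73ae168e87946daae

ctA ⊕ ctB = (M1 ⊕ K) ⊕ (M2 ⊕ K) = M1 ⊕ M2 — the shared key cancels under XOR.
04 XOR a3 = a7
9b XOR a1 = 3a
00 XOR e1 = e1
1d XOR 75 = 68
49 XOR a1 = e8
c1 XOR b8 = 79
89 XOR cf = 46
78 XOR a2 = da
6c XOR c2 = ae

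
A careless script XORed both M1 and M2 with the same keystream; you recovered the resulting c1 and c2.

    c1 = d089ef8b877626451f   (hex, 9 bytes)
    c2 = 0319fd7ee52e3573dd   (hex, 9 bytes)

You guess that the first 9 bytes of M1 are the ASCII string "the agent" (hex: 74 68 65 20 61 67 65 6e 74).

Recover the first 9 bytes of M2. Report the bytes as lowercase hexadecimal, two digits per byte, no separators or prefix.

a7f877d5033f7658b6

First, c1 ⊕ c2 = (M1 ⊕ K) ⊕ (M2 ⊕ K) = M1 ⊕ M2, so the key drops out. Then M2 = (M1 ⊕ M2) ⊕ M1 over the first 9 bytes.
byte 0: (d0 ^ 03) ^ 74 = d3 ^ 74 = a7
byte 1: (89 ^ 19) ^ 68 = 90 ^ 68 = f8
byte 2: (ef ^ fd) ^ 65 = 12 ^ 65 = 77
byte 3: (8b ^ 7e) ^ 20 = f5 ^ 20 = d5
byte 4: (87 ^ e5) ^ 61 = 62 ^ 61 = 03
byte 5: (76 ^ 2e) ^ 67 = 58 ^ 67 = 3f
byte 6: (26 ^ 35) ^ 65 = 13 ^ 65 = 76
byte 7: (45 ^ 73) ^ 6e = 36 ^ 6e = 58
byte 8: (1f ^ dd) ^ 74 = c2 ^ 74 = b6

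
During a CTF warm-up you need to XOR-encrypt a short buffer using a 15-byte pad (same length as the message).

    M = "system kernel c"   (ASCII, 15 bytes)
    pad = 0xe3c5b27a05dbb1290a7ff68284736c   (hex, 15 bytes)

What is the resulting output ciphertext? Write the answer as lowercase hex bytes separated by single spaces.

73 XOR e3 = 90
79 XOR c5 = bc
73 XOR b2 = c1
74 XOR 7a = 0e
65 XOR 05 = 60
6d XOR db = b6
20 XOR b1 = 91
6b XOR 29 = 42
65 XOR 0a = 6f
72 XOR 7f = 0d
6e XOR f6 = 98
65 XOR 82 = e7
6c XOR 84 = e8
20 XOR 73 = 53
63 XOR 6c = 0f

90 bc c1 0e 60 b6 91 42 6f 0d 98 e7 e8 53 0f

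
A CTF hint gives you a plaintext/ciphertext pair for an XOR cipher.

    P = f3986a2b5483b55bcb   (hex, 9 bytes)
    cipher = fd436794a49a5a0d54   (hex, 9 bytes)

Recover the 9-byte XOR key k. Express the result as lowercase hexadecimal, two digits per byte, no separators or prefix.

Since cipher = P ⊕ k, XORing both sides with P gives k = P ⊕ cipher.
byte 0: 11110011 ^ 11111101 = 00001110
byte 1: 10011000 ^ 01000011 = 11011011
byte 2: 01101010 ^ 01100111 = 00001101
byte 3: 00101011 ^ 10010100 = 10111111
byte 4: 01010100 ^ 10100100 = 11110000
byte 5: 10000011 ^ 10011010 = 00011001
byte 6: 10110101 ^ 01011010 = 11101111
byte 7: 01011011 ^ 00001101 = 01010110
byte 8: 11001011 ^ 01010100 = 10011111

0edb0dbff019ef569f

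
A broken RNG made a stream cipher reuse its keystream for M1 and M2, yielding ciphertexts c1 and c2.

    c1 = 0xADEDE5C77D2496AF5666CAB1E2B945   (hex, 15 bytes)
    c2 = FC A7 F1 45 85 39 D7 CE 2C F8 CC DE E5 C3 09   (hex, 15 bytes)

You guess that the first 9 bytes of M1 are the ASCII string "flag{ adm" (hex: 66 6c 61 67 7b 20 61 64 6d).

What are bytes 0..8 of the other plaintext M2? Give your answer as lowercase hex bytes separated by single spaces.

37 26 75 e5 83 3d 20 05 17

First, c1 ⊕ c2 = (M1 ⊕ K) ⊕ (M2 ⊕ K) = M1 ⊕ M2, so the key drops out. Then M2 = (M1 ⊕ M2) ⊕ M1 over the first 9 bytes.
byte 0: (ad ^ fc) ^ 66 = 51 ^ 66 = 37
byte 1: (ed ^ a7) ^ 6c = 4a ^ 6c = 26
byte 2: (e5 ^ f1) ^ 61 = 14 ^ 61 = 75
byte 3: (c7 ^ 45) ^ 67 = 82 ^ 67 = e5
byte 4: (7d ^ 85) ^ 7b = f8 ^ 7b = 83
byte 5: (24 ^ 39) ^ 20 = 1d ^ 20 = 3d
byte 6: (96 ^ d7) ^ 61 = 41 ^ 61 = 20
byte 7: (af ^ ce) ^ 64 = 61 ^ 64 = 05
byte 8: (56 ^ 2c) ^ 6d = 7a ^ 6d = 17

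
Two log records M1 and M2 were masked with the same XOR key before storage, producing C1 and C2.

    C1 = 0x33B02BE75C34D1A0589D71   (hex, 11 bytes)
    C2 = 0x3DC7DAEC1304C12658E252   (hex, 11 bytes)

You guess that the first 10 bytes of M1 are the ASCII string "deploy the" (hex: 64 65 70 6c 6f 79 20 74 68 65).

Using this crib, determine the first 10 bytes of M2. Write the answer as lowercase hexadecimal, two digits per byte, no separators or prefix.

First, C1 ⊕ C2 = (M1 ⊕ K) ⊕ (M2 ⊕ K) = M1 ⊕ M2, so the key drops out. Then M2 = (M1 ⊕ M2) ⊕ M1 over the first 10 bytes.
byte 0: (33 ⊕ 3d) ⊕ 64 = 0e ⊕ 64 = 6a
byte 1: (b0 ⊕ c7) ⊕ 65 = 77 ⊕ 65 = 12
byte 2: (2b ⊕ da) ⊕ 70 = f1 ⊕ 70 = 81
byte 3: (e7 ⊕ ec) ⊕ 6c = 0b ⊕ 6c = 67
byte 4: (5c ⊕ 13) ⊕ 6f = 4f ⊕ 6f = 20
byte 5: (34 ⊕ 04) ⊕ 79 = 30 ⊕ 79 = 49
byte 6: (d1 ⊕ c1) ⊕ 20 = 10 ⊕ 20 = 30
byte 7: (a0 ⊕ 26) ⊕ 74 = 86 ⊕ 74 = f2
byte 8: (58 ⊕ 58) ⊕ 68 = 00 ⊕ 68 = 68
byte 9: (9d ⊕ e2) ⊕ 65 = 7f ⊕ 65 = 1a

6a128167204930f2681a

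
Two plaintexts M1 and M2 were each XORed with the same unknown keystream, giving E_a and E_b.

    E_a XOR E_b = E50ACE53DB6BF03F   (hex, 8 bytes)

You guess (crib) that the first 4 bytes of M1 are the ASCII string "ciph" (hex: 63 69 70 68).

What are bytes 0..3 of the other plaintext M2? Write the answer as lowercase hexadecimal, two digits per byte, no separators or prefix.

8663be3b

Since E_a ⊕ E_b = M1 ⊕ M2, XORing with the guessed M1 bytes yields the corresponding M2 bytes: M2 = (E_a ⊕ E_b) ⊕ M1.
e5 XOR 63 = 86
0a XOR 69 = 63
ce XOR 70 = be
53 XOR 68 = 3b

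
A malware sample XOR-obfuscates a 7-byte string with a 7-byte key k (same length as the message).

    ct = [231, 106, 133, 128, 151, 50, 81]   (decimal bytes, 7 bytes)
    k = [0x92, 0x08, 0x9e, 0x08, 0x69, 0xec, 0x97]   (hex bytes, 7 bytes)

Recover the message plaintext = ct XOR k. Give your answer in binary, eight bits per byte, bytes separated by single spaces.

01110101 01100010 00011011 10001000 11111110 11011110 11000110

XOR is its own inverse, so applying the key byte-wise gives the result directly.
11100111 ^ 10010010 = 01110101
01101010 ^ 00001000 = 01100010
10000101 ^ 10011110 = 00011011
10000000 ^ 00001000 = 10001000
10010111 ^ 01101001 = 11111110
00110010 ^ 11101100 = 11011110
01010001 ^ 10010111 = 11000110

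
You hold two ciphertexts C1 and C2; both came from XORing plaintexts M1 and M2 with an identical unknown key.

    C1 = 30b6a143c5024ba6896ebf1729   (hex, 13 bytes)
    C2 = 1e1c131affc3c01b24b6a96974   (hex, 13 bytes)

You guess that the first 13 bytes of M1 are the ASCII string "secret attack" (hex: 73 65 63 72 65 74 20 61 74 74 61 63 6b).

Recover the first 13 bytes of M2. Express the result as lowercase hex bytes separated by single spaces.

5d cf d1 2b 5f b5 ab dc d9 ac 77 1d 36

First, C1 ⊕ C2 = (M1 ⊕ K) ⊕ (M2 ⊕ K) = M1 ⊕ M2, so the key drops out. Then M2 = (M1 ⊕ M2) ⊕ M1 over the first 13 bytes.
byte 0: (30 ⊕ 1e) ⊕ 73 = 2e ⊕ 73 = 5d
byte 1: (b6 ⊕ 1c) ⊕ 65 = aa ⊕ 65 = cf
byte 2: (a1 ⊕ 13) ⊕ 63 = b2 ⊕ 63 = d1
byte 3: (43 ⊕ 1a) ⊕ 72 = 59 ⊕ 72 = 2b
byte 4: (c5 ⊕ ff) ⊕ 65 = 3a ⊕ 65 = 5f
byte 5: (02 ⊕ c3) ⊕ 74 = c1 ⊕ 74 = b5
byte 6: (4b ⊕ c0) ⊕ 20 = 8b ⊕ 20 = ab
byte 7: (a6 ⊕ 1b) ⊕ 61 = bd ⊕ 61 = dc
byte 8: (89 ⊕ 24) ⊕ 74 = ad ⊕ 74 = d9
byte 9: (6e ⊕ b6) ⊕ 74 = d8 ⊕ 74 = ac
byte 10: (bf ⊕ a9) ⊕ 61 = 16 ⊕ 61 = 77
byte 11: (17 ⊕ 69) ⊕ 63 = 7e ⊕ 63 = 1d
byte 12: (29 ⊕ 74) ⊕ 6b = 5d ⊕ 6b = 36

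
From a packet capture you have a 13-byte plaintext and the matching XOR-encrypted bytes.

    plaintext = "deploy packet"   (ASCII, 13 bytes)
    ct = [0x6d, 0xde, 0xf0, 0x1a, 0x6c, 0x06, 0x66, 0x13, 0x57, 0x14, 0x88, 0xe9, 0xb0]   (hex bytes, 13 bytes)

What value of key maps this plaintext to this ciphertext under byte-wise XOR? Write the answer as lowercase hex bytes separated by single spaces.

09 bb 80 76 03 7f 46 63 36 77 e3 8c c4

Since ct = plaintext ⊕ key, XORing both sides with plaintext gives key = plaintext ⊕ ct.
01100100 xor 01101101 = 00001001
01100101 xor 11011110 = 10111011
01110000 xor 11110000 = 10000000
01101100 xor 00011010 = 01110110
01101111 xor 01101100 = 00000011
01111001 xor 00000110 = 01111111
00100000 xor 01100110 = 01000110
01110000 xor 00010011 = 01100011
01100001 xor 01010111 = 00110110
01100011 xor 00010100 = 01110111
01101011 xor 10001000 = 11100011
01100101 xor 11101001 = 10001100
01110100 xor 10110000 = 11000100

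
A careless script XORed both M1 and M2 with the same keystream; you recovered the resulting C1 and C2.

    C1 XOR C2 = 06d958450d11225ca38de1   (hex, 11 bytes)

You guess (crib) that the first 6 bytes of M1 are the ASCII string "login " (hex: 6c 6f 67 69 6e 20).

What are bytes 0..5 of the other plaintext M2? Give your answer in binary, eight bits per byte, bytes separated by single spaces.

Since C1 ⊕ C2 = M1 ⊕ M2, XORing with the guessed M1 bytes yields the corresponding M2 bytes: M2 = (C1 ⊕ C2) ⊕ M1.
byte 0: 06 XOR 6c = 6a
byte 1: d9 XOR 6f = b6
byte 2: 58 XOR 67 = 3f
byte 3: 45 XOR 69 = 2c
byte 4: 0d XOR 6e = 63
byte 5: 11 XOR 20 = 31

01101010 10110110 00111111 00101100 01100011 00110001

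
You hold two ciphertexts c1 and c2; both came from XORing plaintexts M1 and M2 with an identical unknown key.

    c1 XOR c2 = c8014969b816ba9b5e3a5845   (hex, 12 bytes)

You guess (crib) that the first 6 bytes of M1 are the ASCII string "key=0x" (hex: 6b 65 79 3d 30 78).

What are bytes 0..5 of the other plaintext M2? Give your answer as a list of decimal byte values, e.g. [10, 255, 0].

[163, 100, 48, 84, 136, 110]

Since c1 ⊕ c2 = M1 ⊕ M2, XORing with the guessed M1 bytes yields the corresponding M2 bytes: M2 = (c1 ⊕ c2) ⊕ M1.
11001000 ^ 01101011 = 10100011
00000001 ^ 01100101 = 01100100
01001001 ^ 01111001 = 00110000
01101001 ^ 00111101 = 01010100
10111000 ^ 00110000 = 10001000
00010110 ^ 01111000 = 01101110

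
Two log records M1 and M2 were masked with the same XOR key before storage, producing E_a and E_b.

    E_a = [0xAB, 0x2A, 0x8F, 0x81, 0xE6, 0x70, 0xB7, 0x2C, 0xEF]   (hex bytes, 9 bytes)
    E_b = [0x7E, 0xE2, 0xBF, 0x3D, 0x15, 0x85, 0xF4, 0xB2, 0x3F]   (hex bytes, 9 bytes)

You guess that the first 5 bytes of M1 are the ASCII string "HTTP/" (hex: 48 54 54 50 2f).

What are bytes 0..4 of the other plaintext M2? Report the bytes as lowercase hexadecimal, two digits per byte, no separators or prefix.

First, E_a ⊕ E_b = (M1 ⊕ K) ⊕ (M2 ⊕ K) = M1 ⊕ M2, so the key drops out. Then M2 = (M1 ⊕ M2) ⊕ M1 over the first 5 bytes.
byte 0: (ab xor 7e) xor 48 = d5 xor 48 = 9d
byte 1: (2a xor e2) xor 54 = c8 xor 54 = 9c
byte 2: (8f xor bf) xor 54 = 30 xor 54 = 64
byte 3: (81 xor 3d) xor 50 = bc xor 50 = ec
byte 4: (e6 xor 15) xor 2f = f3 xor 2f = dc

9d9c64ecdc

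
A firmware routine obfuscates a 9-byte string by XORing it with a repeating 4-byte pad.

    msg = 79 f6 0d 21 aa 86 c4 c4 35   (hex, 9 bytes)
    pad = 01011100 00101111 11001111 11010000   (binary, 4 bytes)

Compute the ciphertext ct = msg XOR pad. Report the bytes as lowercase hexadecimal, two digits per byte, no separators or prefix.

The 4-byte key repeats, so the effective keystream is 5c 2f cf d0 5c 2f cf d0 5c.
byte 0: 79 XOR 5c = 25
byte 1: f6 XOR 2f = d9
byte 2: 0d XOR cf = c2
byte 3: 21 XOR d0 = f1
byte 4: aa XOR 5c = f6
byte 5: 86 XOR 2f = a9
byte 6: c4 XOR cf = 0b
byte 7: c4 XOR d0 = 14
byte 8: 35 XOR 5c = 69

25d9c2f1f6a90b1469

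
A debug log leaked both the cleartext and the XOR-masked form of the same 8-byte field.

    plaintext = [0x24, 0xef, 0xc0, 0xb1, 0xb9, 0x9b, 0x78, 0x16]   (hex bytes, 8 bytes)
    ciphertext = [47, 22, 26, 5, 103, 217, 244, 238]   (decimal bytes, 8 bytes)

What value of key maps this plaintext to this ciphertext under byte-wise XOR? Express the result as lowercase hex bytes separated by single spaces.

0b f9 da b4 de 42 8c f8

Since ciphertext = plaintext ⊕ key, XORing both sides with plaintext gives key = plaintext ⊕ ciphertext.
24 ⊕ 2f = 0b
ef ⊕ 16 = f9
c0 ⊕ 1a = da
b1 ⊕ 05 = b4
b9 ⊕ 67 = de
9b ⊕ d9 = 42
78 ⊕ f4 = 8c
16 ⊕ ee = f8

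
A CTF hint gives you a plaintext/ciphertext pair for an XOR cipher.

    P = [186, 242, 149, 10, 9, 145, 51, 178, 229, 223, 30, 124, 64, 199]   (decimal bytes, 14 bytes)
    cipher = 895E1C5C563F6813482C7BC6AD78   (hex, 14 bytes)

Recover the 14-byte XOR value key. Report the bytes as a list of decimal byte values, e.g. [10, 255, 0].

Since cipher = P ⊕ key, XORing both sides with P gives key = P ⊕ cipher.
byte 0: ba ^ 89 = 33
byte 1: f2 ^ 5e = ac
byte 2: 95 ^ 1c = 89
byte 3: 0a ^ 5c = 56
byte 4: 09 ^ 56 = 5f
byte 5: 91 ^ 3f = ae
byte 6: 33 ^ 68 = 5b
byte 7: b2 ^ 13 = a1
byte 8: e5 ^ 48 = ad
byte 9: df ^ 2c = f3
byte 10: 1e ^ 7b = 65
byte 11: 7c ^ c6 = ba
byte 12: 40 ^ ad = ed
byte 13: c7 ^ 78 = bf

[51, 172, 137, 86, 95, 174, 91, 161, 173, 243, 101, 186, 237, 191]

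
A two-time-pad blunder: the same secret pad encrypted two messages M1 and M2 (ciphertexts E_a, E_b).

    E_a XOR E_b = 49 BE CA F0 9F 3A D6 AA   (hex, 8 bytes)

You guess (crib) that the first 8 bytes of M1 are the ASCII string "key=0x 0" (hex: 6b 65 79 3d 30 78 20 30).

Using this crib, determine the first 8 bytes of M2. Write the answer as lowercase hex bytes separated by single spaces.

Since E_a ⊕ E_b = M1 ⊕ M2, XORing with the guessed M1 bytes yields the corresponding M2 bytes: M2 = (E_a ⊕ E_b) ⊕ M1.
byte 0: 49 ^ 6b = 22
byte 1: be ^ 65 = db
byte 2: ca ^ 79 = b3
byte 3: f0 ^ 3d = cd
byte 4: 9f ^ 30 = af
byte 5: 3a ^ 78 = 42
byte 6: d6 ^ 20 = f6
byte 7: aa ^ 30 = 9a

22 db b3 cd af 42 f6 9a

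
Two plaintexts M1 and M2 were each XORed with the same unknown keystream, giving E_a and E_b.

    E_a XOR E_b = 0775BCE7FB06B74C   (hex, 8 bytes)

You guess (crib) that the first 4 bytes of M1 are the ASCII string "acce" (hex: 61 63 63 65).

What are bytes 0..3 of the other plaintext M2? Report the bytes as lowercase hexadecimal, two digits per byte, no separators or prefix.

6616df82

Since E_a ⊕ E_b = M1 ⊕ M2, XORing with the guessed M1 bytes yields the corresponding M2 bytes: M2 = (E_a ⊕ E_b) ⊕ M1.
07 xor 61 = 66
75 xor 63 = 16
bc xor 63 = df
e7 xor 65 = 82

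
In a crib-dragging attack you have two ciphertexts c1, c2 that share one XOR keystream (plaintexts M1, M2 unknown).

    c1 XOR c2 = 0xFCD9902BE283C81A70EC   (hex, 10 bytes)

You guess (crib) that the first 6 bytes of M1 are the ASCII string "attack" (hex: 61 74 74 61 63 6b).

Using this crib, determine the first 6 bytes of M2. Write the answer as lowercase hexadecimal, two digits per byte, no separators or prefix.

Since c1 ⊕ c2 = M1 ⊕ M2, XORing with the guessed M1 bytes yields the corresponding M2 bytes: M2 = (c1 ⊕ c2) ⊕ M1.
fc XOR 61 = 9d
d9 XOR 74 = ad
90 XOR 74 = e4
2b XOR 61 = 4a
e2 XOR 63 = 81
83 XOR 6b = e8

9dade44a81e8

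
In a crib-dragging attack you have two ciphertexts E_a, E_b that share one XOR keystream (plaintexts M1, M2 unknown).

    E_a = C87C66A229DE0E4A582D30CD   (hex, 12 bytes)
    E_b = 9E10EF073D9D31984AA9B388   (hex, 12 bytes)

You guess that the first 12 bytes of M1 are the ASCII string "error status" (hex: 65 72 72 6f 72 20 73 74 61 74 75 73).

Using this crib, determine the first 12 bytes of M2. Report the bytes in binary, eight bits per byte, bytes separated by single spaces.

First, E_a ⊕ E_b = (M1 ⊕ K) ⊕ (M2 ⊕ K) = M1 ⊕ M2, so the key drops out. Then M2 = (M1 ⊕ M2) ⊕ M1 over the first 12 bytes.
byte 0: (c8 ⊕ 9e) ⊕ 65 = 56 ⊕ 65 = 33
byte 1: (7c ⊕ 10) ⊕ 72 = 6c ⊕ 72 = 1e
byte 2: (66 ⊕ ef) ⊕ 72 = 89 ⊕ 72 = fb
byte 3: (a2 ⊕ 07) ⊕ 6f = a5 ⊕ 6f = ca
byte 4: (29 ⊕ 3d) ⊕ 72 = 14 ⊕ 72 = 66
byte 5: (de ⊕ 9d) ⊕ 20 = 43 ⊕ 20 = 63
byte 6: (0e ⊕ 31) ⊕ 73 = 3f ⊕ 73 = 4c
byte 7: (4a ⊕ 98) ⊕ 74 = d2 ⊕ 74 = a6
byte 8: (58 ⊕ 4a) ⊕ 61 = 12 ⊕ 61 = 73
byte 9: (2d ⊕ a9) ⊕ 74 = 84 ⊕ 74 = f0
byte 10: (30 ⊕ b3) ⊕ 75 = 83 ⊕ 75 = f6
byte 11: (cd ⊕ 88) ⊕ 73 = 45 ⊕ 73 = 36

00110011 00011110 11111011 11001010 01100110 01100011 01001100 10100110 01110011 11110000 11110110 00110110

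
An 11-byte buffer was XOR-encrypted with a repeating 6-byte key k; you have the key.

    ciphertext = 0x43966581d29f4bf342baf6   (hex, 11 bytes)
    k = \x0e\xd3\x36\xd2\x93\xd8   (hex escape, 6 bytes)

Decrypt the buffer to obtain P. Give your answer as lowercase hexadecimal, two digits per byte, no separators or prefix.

The 6-byte key repeats, so the effective keystream is 0e d3 36 d2 93 d8 0e d3 36 d2 93.
byte 0:  67 XOR  14 =  77
byte 1: 150 XOR 211 =  69
byte 2: 101 XOR  54 =  83
byte 3: 129 XOR 210 =  83
byte 4: 210 XOR 147 =  65
byte 5: 159 XOR 216 =  71
byte 6:  75 XOR  14 =  69
byte 7: 243 XOR 211 =  32
byte 8:  66 XOR  54 = 116
byte 9: 186 XOR 210 = 104
byte 10: 246 XOR 147 = 101

4d45535341474520746865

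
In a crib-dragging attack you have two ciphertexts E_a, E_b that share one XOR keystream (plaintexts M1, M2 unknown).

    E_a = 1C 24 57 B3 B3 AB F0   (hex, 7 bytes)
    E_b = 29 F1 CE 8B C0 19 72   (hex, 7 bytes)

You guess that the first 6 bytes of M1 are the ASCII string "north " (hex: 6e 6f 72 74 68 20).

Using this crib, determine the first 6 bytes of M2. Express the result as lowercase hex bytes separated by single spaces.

First, E_a ⊕ E_b = (M1 ⊕ K) ⊕ (M2 ⊕ K) = M1 ⊕ M2, so the key drops out. Then M2 = (M1 ⊕ M2) ⊕ M1 over the first 6 bytes.
byte 0: (1c xor 29) xor 6e = 35 xor 6e = 5b
byte 1: (24 xor f1) xor 6f = d5 xor 6f = ba
byte 2: (57 xor ce) xor 72 = 99 xor 72 = eb
byte 3: (b3 xor 8b) xor 74 = 38 xor 74 = 4c
byte 4: (b3 xor c0) xor 68 = 73 xor 68 = 1b
byte 5: (ab xor 19) xor 20 = b2 xor 20 = 92

5b ba eb 4c 1b 92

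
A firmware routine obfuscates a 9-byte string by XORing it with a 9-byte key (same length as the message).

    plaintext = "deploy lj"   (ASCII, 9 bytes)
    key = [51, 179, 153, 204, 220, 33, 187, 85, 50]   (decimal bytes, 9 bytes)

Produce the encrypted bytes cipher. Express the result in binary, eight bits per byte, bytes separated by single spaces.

01010111 11010110 11101001 10100000 10110011 01011000 10011011 00111001 01011000

XOR is its own inverse, so applying the key byte-wise gives the result directly.
01100100 XOR 00110011 = 01010111
01100101 XOR 10110011 = 11010110
01110000 XOR 10011001 = 11101001
01101100 XOR 11001100 = 10100000
01101111 XOR 11011100 = 10110011
01111001 XOR 00100001 = 01011000
00100000 XOR 10111011 = 10011011
01101100 XOR 01010101 = 00111001
01101010 XOR 00110010 = 01011000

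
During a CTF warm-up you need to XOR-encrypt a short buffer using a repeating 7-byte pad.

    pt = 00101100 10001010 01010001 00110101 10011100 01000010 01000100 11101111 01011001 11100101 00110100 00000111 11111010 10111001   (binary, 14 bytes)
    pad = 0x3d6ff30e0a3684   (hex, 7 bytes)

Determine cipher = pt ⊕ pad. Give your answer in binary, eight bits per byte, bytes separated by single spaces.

00010001 11100101 10100010 00111011 10010110 01110100 11000000 11010010 00110110 00010110 00111010 00001101 11001100 00111101

The 7-byte key repeats, so the effective keystream is 3d 6f f3 0e 0a 36 84 3d 6f f3 0e 0a 36 84.
byte 0:  44 xor  61 =  17
byte 1: 138 xor 111 = 229
byte 2:  81 xor 243 = 162
byte 3:  53 xor  14 =  59
byte 4: 156 xor  10 = 150
byte 5:  66 xor  54 = 116
byte 6:  68 xor 132 = 192
byte 7: 239 xor  61 = 210
byte 8:  89 xor 111 =  54
byte 9: 229 xor 243 =  22
byte 10:  52 xor  14 =  58
byte 11:   7 xor  10 =  13
byte 12: 250 xor  54 = 204
byte 13: 185 xor 132 =  61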